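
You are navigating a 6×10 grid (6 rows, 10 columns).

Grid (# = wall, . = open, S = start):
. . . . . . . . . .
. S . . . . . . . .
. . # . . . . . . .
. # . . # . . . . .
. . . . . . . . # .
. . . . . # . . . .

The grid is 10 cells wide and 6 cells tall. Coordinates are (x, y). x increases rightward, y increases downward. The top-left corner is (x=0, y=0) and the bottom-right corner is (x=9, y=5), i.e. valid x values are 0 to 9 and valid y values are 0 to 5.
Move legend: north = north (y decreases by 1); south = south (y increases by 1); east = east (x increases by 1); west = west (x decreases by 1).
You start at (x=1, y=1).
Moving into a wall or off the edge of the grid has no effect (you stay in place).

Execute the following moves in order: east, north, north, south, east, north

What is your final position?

Start: (x=1, y=1)
  east (east): (x=1, y=1) -> (x=2, y=1)
  north (north): (x=2, y=1) -> (x=2, y=0)
  north (north): blocked, stay at (x=2, y=0)
  south (south): (x=2, y=0) -> (x=2, y=1)
  east (east): (x=2, y=1) -> (x=3, y=1)
  north (north): (x=3, y=1) -> (x=3, y=0)
Final: (x=3, y=0)

Answer: Final position: (x=3, y=0)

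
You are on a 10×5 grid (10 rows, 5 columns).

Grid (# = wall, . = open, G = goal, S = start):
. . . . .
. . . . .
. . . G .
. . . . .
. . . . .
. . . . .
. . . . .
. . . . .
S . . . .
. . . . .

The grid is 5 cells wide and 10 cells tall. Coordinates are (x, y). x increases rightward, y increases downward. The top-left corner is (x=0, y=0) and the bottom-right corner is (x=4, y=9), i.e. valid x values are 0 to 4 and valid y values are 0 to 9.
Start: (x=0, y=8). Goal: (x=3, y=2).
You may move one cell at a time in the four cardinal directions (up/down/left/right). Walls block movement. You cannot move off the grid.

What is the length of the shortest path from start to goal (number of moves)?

BFS from (x=0, y=8) until reaching (x=3, y=2):
  Distance 0: (x=0, y=8)
  Distance 1: (x=0, y=7), (x=1, y=8), (x=0, y=9)
  Distance 2: (x=0, y=6), (x=1, y=7), (x=2, y=8), (x=1, y=9)
  Distance 3: (x=0, y=5), (x=1, y=6), (x=2, y=7), (x=3, y=8), (x=2, y=9)
  Distance 4: (x=0, y=4), (x=1, y=5), (x=2, y=6), (x=3, y=7), (x=4, y=8), (x=3, y=9)
  Distance 5: (x=0, y=3), (x=1, y=4), (x=2, y=5), (x=3, y=6), (x=4, y=7), (x=4, y=9)
  Distance 6: (x=0, y=2), (x=1, y=3), (x=2, y=4), (x=3, y=5), (x=4, y=6)
  Distance 7: (x=0, y=1), (x=1, y=2), (x=2, y=3), (x=3, y=4), (x=4, y=5)
  Distance 8: (x=0, y=0), (x=1, y=1), (x=2, y=2), (x=3, y=3), (x=4, y=4)
  Distance 9: (x=1, y=0), (x=2, y=1), (x=3, y=2), (x=4, y=3)  <- goal reached here
One shortest path (9 moves): (x=0, y=8) -> (x=1, y=8) -> (x=2, y=8) -> (x=3, y=8) -> (x=3, y=7) -> (x=3, y=6) -> (x=3, y=5) -> (x=3, y=4) -> (x=3, y=3) -> (x=3, y=2)

Answer: Shortest path length: 9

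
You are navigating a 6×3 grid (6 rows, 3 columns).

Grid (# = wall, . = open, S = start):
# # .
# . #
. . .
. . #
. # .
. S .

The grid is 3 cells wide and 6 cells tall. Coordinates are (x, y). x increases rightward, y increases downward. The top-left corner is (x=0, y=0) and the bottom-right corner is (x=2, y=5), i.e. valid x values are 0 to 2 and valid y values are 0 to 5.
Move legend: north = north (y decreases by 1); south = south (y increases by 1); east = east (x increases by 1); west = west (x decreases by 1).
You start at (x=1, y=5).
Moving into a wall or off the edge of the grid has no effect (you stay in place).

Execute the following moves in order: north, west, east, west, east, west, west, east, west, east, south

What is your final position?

Answer: Final position: (x=1, y=5)

Derivation:
Start: (x=1, y=5)
  north (north): blocked, stay at (x=1, y=5)
  west (west): (x=1, y=5) -> (x=0, y=5)
  east (east): (x=0, y=5) -> (x=1, y=5)
  west (west): (x=1, y=5) -> (x=0, y=5)
  east (east): (x=0, y=5) -> (x=1, y=5)
  west (west): (x=1, y=5) -> (x=0, y=5)
  west (west): blocked, stay at (x=0, y=5)
  east (east): (x=0, y=5) -> (x=1, y=5)
  west (west): (x=1, y=5) -> (x=0, y=5)
  east (east): (x=0, y=5) -> (x=1, y=5)
  south (south): blocked, stay at (x=1, y=5)
Final: (x=1, y=5)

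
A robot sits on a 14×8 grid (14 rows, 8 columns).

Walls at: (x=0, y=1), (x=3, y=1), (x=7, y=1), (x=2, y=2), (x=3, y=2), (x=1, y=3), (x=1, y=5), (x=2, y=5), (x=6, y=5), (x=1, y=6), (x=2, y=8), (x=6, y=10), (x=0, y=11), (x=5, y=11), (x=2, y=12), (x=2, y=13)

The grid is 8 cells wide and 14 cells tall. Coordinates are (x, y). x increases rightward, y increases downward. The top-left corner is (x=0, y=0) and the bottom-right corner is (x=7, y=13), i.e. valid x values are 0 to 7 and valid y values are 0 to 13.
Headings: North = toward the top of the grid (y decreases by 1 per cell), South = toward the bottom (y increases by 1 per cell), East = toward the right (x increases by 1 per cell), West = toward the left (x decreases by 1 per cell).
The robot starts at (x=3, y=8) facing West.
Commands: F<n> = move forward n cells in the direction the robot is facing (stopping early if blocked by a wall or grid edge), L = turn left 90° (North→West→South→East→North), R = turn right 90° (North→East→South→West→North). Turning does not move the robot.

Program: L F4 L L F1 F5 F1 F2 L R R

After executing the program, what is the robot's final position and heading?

Answer: Final position: (x=3, y=3), facing East

Derivation:
Start: (x=3, y=8), facing West
  L: turn left, now facing South
  F4: move forward 4, now at (x=3, y=12)
  L: turn left, now facing East
  L: turn left, now facing North
  F1: move forward 1, now at (x=3, y=11)
  F5: move forward 5, now at (x=3, y=6)
  F1: move forward 1, now at (x=3, y=5)
  F2: move forward 2, now at (x=3, y=3)
  L: turn left, now facing West
  R: turn right, now facing North
  R: turn right, now facing East
Final: (x=3, y=3), facing East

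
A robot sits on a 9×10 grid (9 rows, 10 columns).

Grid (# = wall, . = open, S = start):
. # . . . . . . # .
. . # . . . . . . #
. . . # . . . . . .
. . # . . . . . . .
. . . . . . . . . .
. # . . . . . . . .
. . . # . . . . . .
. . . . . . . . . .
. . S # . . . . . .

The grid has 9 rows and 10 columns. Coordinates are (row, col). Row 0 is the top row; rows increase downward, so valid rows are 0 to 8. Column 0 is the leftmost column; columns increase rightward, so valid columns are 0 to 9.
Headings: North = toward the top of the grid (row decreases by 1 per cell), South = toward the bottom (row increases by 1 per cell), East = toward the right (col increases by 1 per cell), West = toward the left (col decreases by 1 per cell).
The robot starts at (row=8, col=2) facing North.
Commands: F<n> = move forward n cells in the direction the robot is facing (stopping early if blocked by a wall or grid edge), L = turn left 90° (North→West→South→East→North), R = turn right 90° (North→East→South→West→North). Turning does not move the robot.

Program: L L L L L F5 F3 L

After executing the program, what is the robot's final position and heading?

Answer: Final position: (row=8, col=0), facing South

Derivation:
Start: (row=8, col=2), facing North
  L: turn left, now facing West
  L: turn left, now facing South
  L: turn left, now facing East
  L: turn left, now facing North
  L: turn left, now facing West
  F5: move forward 2/5 (blocked), now at (row=8, col=0)
  F3: move forward 0/3 (blocked), now at (row=8, col=0)
  L: turn left, now facing South
Final: (row=8, col=0), facing South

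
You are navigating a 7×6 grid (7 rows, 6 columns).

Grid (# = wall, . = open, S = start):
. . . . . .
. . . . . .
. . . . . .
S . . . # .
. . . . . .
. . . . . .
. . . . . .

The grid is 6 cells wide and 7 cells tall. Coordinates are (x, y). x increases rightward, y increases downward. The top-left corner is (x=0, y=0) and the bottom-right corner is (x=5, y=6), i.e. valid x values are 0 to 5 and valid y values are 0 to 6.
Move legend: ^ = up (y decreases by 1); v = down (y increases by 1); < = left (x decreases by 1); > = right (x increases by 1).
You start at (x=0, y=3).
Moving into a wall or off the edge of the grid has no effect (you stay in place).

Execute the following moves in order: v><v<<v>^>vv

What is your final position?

Start: (x=0, y=3)
  v (down): (x=0, y=3) -> (x=0, y=4)
  > (right): (x=0, y=4) -> (x=1, y=4)
  < (left): (x=1, y=4) -> (x=0, y=4)
  v (down): (x=0, y=4) -> (x=0, y=5)
  < (left): blocked, stay at (x=0, y=5)
  < (left): blocked, stay at (x=0, y=5)
  v (down): (x=0, y=5) -> (x=0, y=6)
  > (right): (x=0, y=6) -> (x=1, y=6)
  ^ (up): (x=1, y=6) -> (x=1, y=5)
  > (right): (x=1, y=5) -> (x=2, y=5)
  v (down): (x=2, y=5) -> (x=2, y=6)
  v (down): blocked, stay at (x=2, y=6)
Final: (x=2, y=6)

Answer: Final position: (x=2, y=6)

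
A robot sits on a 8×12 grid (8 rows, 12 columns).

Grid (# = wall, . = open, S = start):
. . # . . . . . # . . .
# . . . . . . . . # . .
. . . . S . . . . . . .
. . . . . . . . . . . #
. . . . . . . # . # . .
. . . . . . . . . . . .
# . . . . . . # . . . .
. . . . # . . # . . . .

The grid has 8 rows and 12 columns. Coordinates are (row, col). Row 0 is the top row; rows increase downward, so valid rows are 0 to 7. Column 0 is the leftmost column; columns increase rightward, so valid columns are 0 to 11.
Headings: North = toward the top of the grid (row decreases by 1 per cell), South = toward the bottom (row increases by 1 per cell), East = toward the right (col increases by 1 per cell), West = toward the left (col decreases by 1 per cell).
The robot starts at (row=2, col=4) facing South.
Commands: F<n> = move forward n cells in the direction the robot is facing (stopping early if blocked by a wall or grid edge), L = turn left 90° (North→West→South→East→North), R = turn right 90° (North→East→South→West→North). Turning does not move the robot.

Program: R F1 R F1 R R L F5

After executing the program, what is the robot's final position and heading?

Answer: Final position: (row=1, col=8), facing East

Derivation:
Start: (row=2, col=4), facing South
  R: turn right, now facing West
  F1: move forward 1, now at (row=2, col=3)
  R: turn right, now facing North
  F1: move forward 1, now at (row=1, col=3)
  R: turn right, now facing East
  R: turn right, now facing South
  L: turn left, now facing East
  F5: move forward 5, now at (row=1, col=8)
Final: (row=1, col=8), facing East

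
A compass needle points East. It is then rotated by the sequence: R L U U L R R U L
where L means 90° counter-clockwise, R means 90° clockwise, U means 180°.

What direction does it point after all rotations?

Start: East
  R (right (90° clockwise)) -> South
  L (left (90° counter-clockwise)) -> East
  U (U-turn (180°)) -> West
  U (U-turn (180°)) -> East
  L (left (90° counter-clockwise)) -> North
  R (right (90° clockwise)) -> East
  R (right (90° clockwise)) -> South
  U (U-turn (180°)) -> North
  L (left (90° counter-clockwise)) -> West
Final: West

Answer: Final heading: West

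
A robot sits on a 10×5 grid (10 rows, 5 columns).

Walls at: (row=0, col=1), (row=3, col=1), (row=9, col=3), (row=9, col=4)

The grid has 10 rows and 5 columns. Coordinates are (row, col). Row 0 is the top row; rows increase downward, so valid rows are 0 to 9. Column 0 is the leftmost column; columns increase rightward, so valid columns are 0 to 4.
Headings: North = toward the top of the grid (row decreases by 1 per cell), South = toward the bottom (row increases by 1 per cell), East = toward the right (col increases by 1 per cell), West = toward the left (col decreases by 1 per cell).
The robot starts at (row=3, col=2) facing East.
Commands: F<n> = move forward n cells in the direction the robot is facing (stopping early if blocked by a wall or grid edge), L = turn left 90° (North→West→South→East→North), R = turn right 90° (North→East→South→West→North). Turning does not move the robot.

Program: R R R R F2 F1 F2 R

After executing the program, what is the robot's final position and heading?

Start: (row=3, col=2), facing East
  R: turn right, now facing South
  R: turn right, now facing West
  R: turn right, now facing North
  R: turn right, now facing East
  F2: move forward 2, now at (row=3, col=4)
  F1: move forward 0/1 (blocked), now at (row=3, col=4)
  F2: move forward 0/2 (blocked), now at (row=3, col=4)
  R: turn right, now facing South
Final: (row=3, col=4), facing South

Answer: Final position: (row=3, col=4), facing South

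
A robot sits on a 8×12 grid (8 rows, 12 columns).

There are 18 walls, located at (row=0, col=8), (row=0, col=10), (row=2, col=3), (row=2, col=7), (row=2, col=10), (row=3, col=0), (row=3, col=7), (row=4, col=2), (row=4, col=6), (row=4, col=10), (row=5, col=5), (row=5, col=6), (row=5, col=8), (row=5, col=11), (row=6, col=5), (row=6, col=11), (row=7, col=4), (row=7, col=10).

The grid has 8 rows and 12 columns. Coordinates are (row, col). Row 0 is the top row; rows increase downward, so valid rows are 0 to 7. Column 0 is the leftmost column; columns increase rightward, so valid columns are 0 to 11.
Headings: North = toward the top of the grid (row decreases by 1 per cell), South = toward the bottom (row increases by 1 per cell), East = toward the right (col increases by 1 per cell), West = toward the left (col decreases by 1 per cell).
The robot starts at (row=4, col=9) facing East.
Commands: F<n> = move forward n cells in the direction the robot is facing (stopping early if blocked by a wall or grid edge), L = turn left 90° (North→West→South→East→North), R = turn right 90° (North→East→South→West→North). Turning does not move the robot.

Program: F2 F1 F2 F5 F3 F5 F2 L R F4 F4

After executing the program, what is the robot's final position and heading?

Answer: Final position: (row=4, col=9), facing East

Derivation:
Start: (row=4, col=9), facing East
  F2: move forward 0/2 (blocked), now at (row=4, col=9)
  F1: move forward 0/1 (blocked), now at (row=4, col=9)
  F2: move forward 0/2 (blocked), now at (row=4, col=9)
  F5: move forward 0/5 (blocked), now at (row=4, col=9)
  F3: move forward 0/3 (blocked), now at (row=4, col=9)
  F5: move forward 0/5 (blocked), now at (row=4, col=9)
  F2: move forward 0/2 (blocked), now at (row=4, col=9)
  L: turn left, now facing North
  R: turn right, now facing East
  F4: move forward 0/4 (blocked), now at (row=4, col=9)
  F4: move forward 0/4 (blocked), now at (row=4, col=9)
Final: (row=4, col=9), facing East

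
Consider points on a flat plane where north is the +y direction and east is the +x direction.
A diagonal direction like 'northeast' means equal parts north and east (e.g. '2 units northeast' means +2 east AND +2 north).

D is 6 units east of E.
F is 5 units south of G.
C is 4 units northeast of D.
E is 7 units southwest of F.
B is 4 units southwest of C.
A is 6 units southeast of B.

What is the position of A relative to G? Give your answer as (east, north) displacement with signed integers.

Answer: A is at (east=5, north=-18) relative to G.

Derivation:
Place G at the origin (east=0, north=0).
  F is 5 units south of G: delta (east=+0, north=-5); F at (east=0, north=-5).
  E is 7 units southwest of F: delta (east=-7, north=-7); E at (east=-7, north=-12).
  D is 6 units east of E: delta (east=+6, north=+0); D at (east=-1, north=-12).
  C is 4 units northeast of D: delta (east=+4, north=+4); C at (east=3, north=-8).
  B is 4 units southwest of C: delta (east=-4, north=-4); B at (east=-1, north=-12).
  A is 6 units southeast of B: delta (east=+6, north=-6); A at (east=5, north=-18).
Therefore A relative to G: (east=5, north=-18).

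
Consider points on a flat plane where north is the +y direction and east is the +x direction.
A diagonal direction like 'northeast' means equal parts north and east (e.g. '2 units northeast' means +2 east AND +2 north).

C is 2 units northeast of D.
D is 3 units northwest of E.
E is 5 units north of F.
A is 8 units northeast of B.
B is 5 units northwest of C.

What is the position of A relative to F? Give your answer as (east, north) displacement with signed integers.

Answer: A is at (east=2, north=23) relative to F.

Derivation:
Place F at the origin (east=0, north=0).
  E is 5 units north of F: delta (east=+0, north=+5); E at (east=0, north=5).
  D is 3 units northwest of E: delta (east=-3, north=+3); D at (east=-3, north=8).
  C is 2 units northeast of D: delta (east=+2, north=+2); C at (east=-1, north=10).
  B is 5 units northwest of C: delta (east=-5, north=+5); B at (east=-6, north=15).
  A is 8 units northeast of B: delta (east=+8, north=+8); A at (east=2, north=23).
Therefore A relative to F: (east=2, north=23).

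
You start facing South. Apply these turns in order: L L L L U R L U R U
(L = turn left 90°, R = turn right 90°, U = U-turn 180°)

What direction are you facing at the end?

Start: South
  L (left (90° counter-clockwise)) -> East
  L (left (90° counter-clockwise)) -> North
  L (left (90° counter-clockwise)) -> West
  L (left (90° counter-clockwise)) -> South
  U (U-turn (180°)) -> North
  R (right (90° clockwise)) -> East
  L (left (90° counter-clockwise)) -> North
  U (U-turn (180°)) -> South
  R (right (90° clockwise)) -> West
  U (U-turn (180°)) -> East
Final: East

Answer: Final heading: East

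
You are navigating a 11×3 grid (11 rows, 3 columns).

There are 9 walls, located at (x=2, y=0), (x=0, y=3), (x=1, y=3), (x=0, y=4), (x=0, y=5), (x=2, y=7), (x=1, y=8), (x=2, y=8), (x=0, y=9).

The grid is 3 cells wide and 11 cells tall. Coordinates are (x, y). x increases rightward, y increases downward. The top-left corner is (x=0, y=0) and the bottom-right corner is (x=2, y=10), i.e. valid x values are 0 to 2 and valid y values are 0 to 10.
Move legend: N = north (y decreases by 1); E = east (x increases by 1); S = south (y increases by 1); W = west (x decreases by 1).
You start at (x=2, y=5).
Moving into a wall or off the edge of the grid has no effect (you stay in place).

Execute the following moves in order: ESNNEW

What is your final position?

Start: (x=2, y=5)
  E (east): blocked, stay at (x=2, y=5)
  S (south): (x=2, y=5) -> (x=2, y=6)
  N (north): (x=2, y=6) -> (x=2, y=5)
  N (north): (x=2, y=5) -> (x=2, y=4)
  E (east): blocked, stay at (x=2, y=4)
  W (west): (x=2, y=4) -> (x=1, y=4)
Final: (x=1, y=4)

Answer: Final position: (x=1, y=4)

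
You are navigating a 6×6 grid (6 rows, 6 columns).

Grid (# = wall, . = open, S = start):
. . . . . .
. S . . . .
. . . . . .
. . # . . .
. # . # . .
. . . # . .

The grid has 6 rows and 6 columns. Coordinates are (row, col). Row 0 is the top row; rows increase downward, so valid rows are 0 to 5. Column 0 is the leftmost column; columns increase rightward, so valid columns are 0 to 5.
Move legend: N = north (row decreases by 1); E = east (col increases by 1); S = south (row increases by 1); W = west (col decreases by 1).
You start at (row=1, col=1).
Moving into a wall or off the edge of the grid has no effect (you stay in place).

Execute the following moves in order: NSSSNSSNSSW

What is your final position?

Start: (row=1, col=1)
  N (north): (row=1, col=1) -> (row=0, col=1)
  S (south): (row=0, col=1) -> (row=1, col=1)
  S (south): (row=1, col=1) -> (row=2, col=1)
  S (south): (row=2, col=1) -> (row=3, col=1)
  N (north): (row=3, col=1) -> (row=2, col=1)
  S (south): (row=2, col=1) -> (row=3, col=1)
  S (south): blocked, stay at (row=3, col=1)
  N (north): (row=3, col=1) -> (row=2, col=1)
  S (south): (row=2, col=1) -> (row=3, col=1)
  S (south): blocked, stay at (row=3, col=1)
  W (west): (row=3, col=1) -> (row=3, col=0)
Final: (row=3, col=0)

Answer: Final position: (row=3, col=0)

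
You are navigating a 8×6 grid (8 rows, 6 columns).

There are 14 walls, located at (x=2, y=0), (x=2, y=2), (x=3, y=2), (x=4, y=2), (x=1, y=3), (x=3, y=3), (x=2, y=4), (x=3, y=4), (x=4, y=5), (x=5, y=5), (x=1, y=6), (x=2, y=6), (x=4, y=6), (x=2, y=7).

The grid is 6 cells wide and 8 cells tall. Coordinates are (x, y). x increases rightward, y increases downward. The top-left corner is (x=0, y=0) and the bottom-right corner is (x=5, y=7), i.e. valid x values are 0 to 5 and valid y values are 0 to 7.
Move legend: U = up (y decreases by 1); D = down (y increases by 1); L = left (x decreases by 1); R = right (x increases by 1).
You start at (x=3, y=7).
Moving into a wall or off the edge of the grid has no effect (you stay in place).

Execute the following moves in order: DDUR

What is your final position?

Answer: Final position: (x=3, y=6)

Derivation:
Start: (x=3, y=7)
  D (down): blocked, stay at (x=3, y=7)
  D (down): blocked, stay at (x=3, y=7)
  U (up): (x=3, y=7) -> (x=3, y=6)
  R (right): blocked, stay at (x=3, y=6)
Final: (x=3, y=6)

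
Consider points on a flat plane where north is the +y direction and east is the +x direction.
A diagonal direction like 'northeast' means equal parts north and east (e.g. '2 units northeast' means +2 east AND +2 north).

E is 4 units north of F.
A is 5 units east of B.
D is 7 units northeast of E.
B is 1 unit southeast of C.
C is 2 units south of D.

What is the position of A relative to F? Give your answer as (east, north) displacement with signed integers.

Answer: A is at (east=13, north=8) relative to F.

Derivation:
Place F at the origin (east=0, north=0).
  E is 4 units north of F: delta (east=+0, north=+4); E at (east=0, north=4).
  D is 7 units northeast of E: delta (east=+7, north=+7); D at (east=7, north=11).
  C is 2 units south of D: delta (east=+0, north=-2); C at (east=7, north=9).
  B is 1 unit southeast of C: delta (east=+1, north=-1); B at (east=8, north=8).
  A is 5 units east of B: delta (east=+5, north=+0); A at (east=13, north=8).
Therefore A relative to F: (east=13, north=8).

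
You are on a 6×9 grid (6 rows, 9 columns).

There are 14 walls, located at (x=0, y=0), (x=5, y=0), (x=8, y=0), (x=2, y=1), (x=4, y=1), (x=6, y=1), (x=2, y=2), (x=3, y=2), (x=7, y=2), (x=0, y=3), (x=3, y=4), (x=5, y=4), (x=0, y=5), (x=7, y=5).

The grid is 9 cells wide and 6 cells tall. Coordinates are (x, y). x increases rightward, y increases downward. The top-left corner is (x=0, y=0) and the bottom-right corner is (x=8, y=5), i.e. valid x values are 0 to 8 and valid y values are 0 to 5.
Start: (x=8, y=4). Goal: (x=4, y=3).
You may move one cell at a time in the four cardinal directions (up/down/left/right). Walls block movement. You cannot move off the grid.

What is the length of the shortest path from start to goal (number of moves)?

Answer: Shortest path length: 5

Derivation:
BFS from (x=8, y=4) until reaching (x=4, y=3):
  Distance 0: (x=8, y=4)
  Distance 1: (x=8, y=3), (x=7, y=4), (x=8, y=5)
  Distance 2: (x=8, y=2), (x=7, y=3), (x=6, y=4)
  Distance 3: (x=8, y=1), (x=6, y=3), (x=6, y=5)
  Distance 4: (x=7, y=1), (x=6, y=2), (x=5, y=3), (x=5, y=5)
  Distance 5: (x=7, y=0), (x=5, y=2), (x=4, y=3), (x=4, y=5)  <- goal reached here
One shortest path (5 moves): (x=8, y=4) -> (x=7, y=4) -> (x=6, y=4) -> (x=6, y=3) -> (x=5, y=3) -> (x=4, y=3)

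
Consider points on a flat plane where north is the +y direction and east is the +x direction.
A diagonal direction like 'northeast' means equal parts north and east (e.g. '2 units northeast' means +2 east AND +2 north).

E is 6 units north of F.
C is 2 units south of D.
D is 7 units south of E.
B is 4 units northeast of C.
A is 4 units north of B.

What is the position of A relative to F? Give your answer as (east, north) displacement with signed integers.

Place F at the origin (east=0, north=0).
  E is 6 units north of F: delta (east=+0, north=+6); E at (east=0, north=6).
  D is 7 units south of E: delta (east=+0, north=-7); D at (east=0, north=-1).
  C is 2 units south of D: delta (east=+0, north=-2); C at (east=0, north=-3).
  B is 4 units northeast of C: delta (east=+4, north=+4); B at (east=4, north=1).
  A is 4 units north of B: delta (east=+0, north=+4); A at (east=4, north=5).
Therefore A relative to F: (east=4, north=5).

Answer: A is at (east=4, north=5) relative to F.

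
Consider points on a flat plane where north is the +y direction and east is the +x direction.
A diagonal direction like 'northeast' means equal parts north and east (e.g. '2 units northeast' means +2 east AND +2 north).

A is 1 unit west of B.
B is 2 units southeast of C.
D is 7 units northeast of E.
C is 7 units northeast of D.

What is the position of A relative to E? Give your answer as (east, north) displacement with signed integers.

Place E at the origin (east=0, north=0).
  D is 7 units northeast of E: delta (east=+7, north=+7); D at (east=7, north=7).
  C is 7 units northeast of D: delta (east=+7, north=+7); C at (east=14, north=14).
  B is 2 units southeast of C: delta (east=+2, north=-2); B at (east=16, north=12).
  A is 1 unit west of B: delta (east=-1, north=+0); A at (east=15, north=12).
Therefore A relative to E: (east=15, north=12).

Answer: A is at (east=15, north=12) relative to E.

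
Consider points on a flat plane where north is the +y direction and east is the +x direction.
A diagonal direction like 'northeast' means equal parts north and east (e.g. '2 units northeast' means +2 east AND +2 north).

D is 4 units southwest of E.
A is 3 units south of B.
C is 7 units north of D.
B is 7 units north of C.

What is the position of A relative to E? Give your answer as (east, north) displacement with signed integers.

Place E at the origin (east=0, north=0).
  D is 4 units southwest of E: delta (east=-4, north=-4); D at (east=-4, north=-4).
  C is 7 units north of D: delta (east=+0, north=+7); C at (east=-4, north=3).
  B is 7 units north of C: delta (east=+0, north=+7); B at (east=-4, north=10).
  A is 3 units south of B: delta (east=+0, north=-3); A at (east=-4, north=7).
Therefore A relative to E: (east=-4, north=7).

Answer: A is at (east=-4, north=7) relative to E.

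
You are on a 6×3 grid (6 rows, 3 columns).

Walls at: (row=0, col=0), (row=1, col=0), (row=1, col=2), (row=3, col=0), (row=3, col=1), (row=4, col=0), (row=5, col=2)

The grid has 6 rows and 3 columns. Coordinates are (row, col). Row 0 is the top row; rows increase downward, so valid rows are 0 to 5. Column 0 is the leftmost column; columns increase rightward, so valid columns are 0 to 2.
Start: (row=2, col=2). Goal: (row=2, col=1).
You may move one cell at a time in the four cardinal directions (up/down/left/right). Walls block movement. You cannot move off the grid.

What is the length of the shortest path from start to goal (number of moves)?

Answer: Shortest path length: 1

Derivation:
BFS from (row=2, col=2) until reaching (row=2, col=1):
  Distance 0: (row=2, col=2)
  Distance 1: (row=2, col=1), (row=3, col=2)  <- goal reached here
One shortest path (1 moves): (row=2, col=2) -> (row=2, col=1)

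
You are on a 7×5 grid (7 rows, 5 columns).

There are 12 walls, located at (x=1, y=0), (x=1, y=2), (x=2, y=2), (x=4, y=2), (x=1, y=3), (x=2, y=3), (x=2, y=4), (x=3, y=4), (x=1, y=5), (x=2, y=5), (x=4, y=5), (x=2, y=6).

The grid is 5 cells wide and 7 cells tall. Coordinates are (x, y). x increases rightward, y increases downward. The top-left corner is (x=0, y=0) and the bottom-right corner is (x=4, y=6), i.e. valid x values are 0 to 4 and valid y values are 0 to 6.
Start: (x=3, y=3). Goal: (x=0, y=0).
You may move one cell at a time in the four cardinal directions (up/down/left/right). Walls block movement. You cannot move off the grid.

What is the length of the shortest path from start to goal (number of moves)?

Answer: Shortest path length: 6

Derivation:
BFS from (x=3, y=3) until reaching (x=0, y=0):
  Distance 0: (x=3, y=3)
  Distance 1: (x=3, y=2), (x=4, y=3)
  Distance 2: (x=3, y=1), (x=4, y=4)
  Distance 3: (x=3, y=0), (x=2, y=1), (x=4, y=1)
  Distance 4: (x=2, y=0), (x=4, y=0), (x=1, y=1)
  Distance 5: (x=0, y=1)
  Distance 6: (x=0, y=0), (x=0, y=2)  <- goal reached here
One shortest path (6 moves): (x=3, y=3) -> (x=3, y=2) -> (x=3, y=1) -> (x=2, y=1) -> (x=1, y=1) -> (x=0, y=1) -> (x=0, y=0)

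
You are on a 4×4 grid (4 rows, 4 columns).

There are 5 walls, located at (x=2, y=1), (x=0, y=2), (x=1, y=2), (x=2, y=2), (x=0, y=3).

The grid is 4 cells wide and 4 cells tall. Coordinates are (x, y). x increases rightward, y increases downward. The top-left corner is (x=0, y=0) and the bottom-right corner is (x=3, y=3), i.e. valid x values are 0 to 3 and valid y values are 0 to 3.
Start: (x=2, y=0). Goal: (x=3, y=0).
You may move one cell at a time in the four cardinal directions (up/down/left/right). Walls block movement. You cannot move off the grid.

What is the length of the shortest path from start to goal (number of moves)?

Answer: Shortest path length: 1

Derivation:
BFS from (x=2, y=0) until reaching (x=3, y=0):
  Distance 0: (x=2, y=0)
  Distance 1: (x=1, y=0), (x=3, y=0)  <- goal reached here
One shortest path (1 moves): (x=2, y=0) -> (x=3, y=0)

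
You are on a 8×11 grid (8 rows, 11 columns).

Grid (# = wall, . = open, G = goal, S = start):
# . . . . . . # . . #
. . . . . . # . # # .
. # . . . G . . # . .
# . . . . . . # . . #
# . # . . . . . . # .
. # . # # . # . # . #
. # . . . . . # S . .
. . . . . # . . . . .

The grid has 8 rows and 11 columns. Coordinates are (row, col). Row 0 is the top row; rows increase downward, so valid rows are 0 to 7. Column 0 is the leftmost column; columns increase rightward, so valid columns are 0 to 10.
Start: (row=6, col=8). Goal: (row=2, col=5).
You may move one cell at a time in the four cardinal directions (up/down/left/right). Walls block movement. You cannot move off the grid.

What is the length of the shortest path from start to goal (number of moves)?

Answer: Shortest path length: 9

Derivation:
BFS from (row=6, col=8) until reaching (row=2, col=5):
  Distance 0: (row=6, col=8)
  Distance 1: (row=6, col=9), (row=7, col=8)
  Distance 2: (row=5, col=9), (row=6, col=10), (row=7, col=7), (row=7, col=9)
  Distance 3: (row=7, col=6), (row=7, col=10)
  Distance 4: (row=6, col=6)
  Distance 5: (row=6, col=5)
  Distance 6: (row=5, col=5), (row=6, col=4)
  Distance 7: (row=4, col=5), (row=6, col=3), (row=7, col=4)
  Distance 8: (row=3, col=5), (row=4, col=4), (row=4, col=6), (row=6, col=2), (row=7, col=3)
  Distance 9: (row=2, col=5), (row=3, col=4), (row=3, col=6), (row=4, col=3), (row=4, col=7), (row=5, col=2), (row=7, col=2)  <- goal reached here
One shortest path (9 moves): (row=6, col=8) -> (row=7, col=8) -> (row=7, col=7) -> (row=7, col=6) -> (row=6, col=6) -> (row=6, col=5) -> (row=5, col=5) -> (row=4, col=5) -> (row=3, col=5) -> (row=2, col=5)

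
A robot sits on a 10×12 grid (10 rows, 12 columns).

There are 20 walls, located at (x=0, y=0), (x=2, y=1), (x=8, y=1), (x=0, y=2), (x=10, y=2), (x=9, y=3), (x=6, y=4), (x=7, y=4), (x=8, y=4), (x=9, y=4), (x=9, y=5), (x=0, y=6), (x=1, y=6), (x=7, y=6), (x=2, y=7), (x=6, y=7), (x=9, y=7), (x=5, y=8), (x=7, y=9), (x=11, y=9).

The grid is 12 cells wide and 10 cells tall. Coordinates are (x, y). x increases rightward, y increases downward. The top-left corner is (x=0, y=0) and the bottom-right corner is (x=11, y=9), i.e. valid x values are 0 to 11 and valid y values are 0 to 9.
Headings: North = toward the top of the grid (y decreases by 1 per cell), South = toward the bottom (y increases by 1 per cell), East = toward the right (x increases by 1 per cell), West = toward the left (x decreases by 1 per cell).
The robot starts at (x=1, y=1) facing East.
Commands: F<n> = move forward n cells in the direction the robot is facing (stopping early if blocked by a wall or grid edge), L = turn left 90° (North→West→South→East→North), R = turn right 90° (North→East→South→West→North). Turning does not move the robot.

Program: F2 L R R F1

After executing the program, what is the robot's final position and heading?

Answer: Final position: (x=1, y=2), facing South

Derivation:
Start: (x=1, y=1), facing East
  F2: move forward 0/2 (blocked), now at (x=1, y=1)
  L: turn left, now facing North
  R: turn right, now facing East
  R: turn right, now facing South
  F1: move forward 1, now at (x=1, y=2)
Final: (x=1, y=2), facing South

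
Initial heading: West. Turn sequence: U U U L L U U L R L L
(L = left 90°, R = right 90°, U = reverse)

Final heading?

Answer: Final heading: East

Derivation:
Start: West
  U (U-turn (180°)) -> East
  U (U-turn (180°)) -> West
  U (U-turn (180°)) -> East
  L (left (90° counter-clockwise)) -> North
  L (left (90° counter-clockwise)) -> West
  U (U-turn (180°)) -> East
  U (U-turn (180°)) -> West
  L (left (90° counter-clockwise)) -> South
  R (right (90° clockwise)) -> West
  L (left (90° counter-clockwise)) -> South
  L (left (90° counter-clockwise)) -> East
Final: East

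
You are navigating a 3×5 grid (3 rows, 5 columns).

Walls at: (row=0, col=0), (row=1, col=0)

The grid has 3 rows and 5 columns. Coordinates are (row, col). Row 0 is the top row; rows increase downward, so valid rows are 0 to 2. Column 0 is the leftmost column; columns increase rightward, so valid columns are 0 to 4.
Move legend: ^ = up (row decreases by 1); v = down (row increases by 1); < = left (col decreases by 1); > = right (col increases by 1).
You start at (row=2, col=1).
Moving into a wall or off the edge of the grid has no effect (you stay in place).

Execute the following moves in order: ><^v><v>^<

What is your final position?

Answer: Final position: (row=1, col=1)

Derivation:
Start: (row=2, col=1)
  > (right): (row=2, col=1) -> (row=2, col=2)
  < (left): (row=2, col=2) -> (row=2, col=1)
  ^ (up): (row=2, col=1) -> (row=1, col=1)
  v (down): (row=1, col=1) -> (row=2, col=1)
  > (right): (row=2, col=1) -> (row=2, col=2)
  < (left): (row=2, col=2) -> (row=2, col=1)
  v (down): blocked, stay at (row=2, col=1)
  > (right): (row=2, col=1) -> (row=2, col=2)
  ^ (up): (row=2, col=2) -> (row=1, col=2)
  < (left): (row=1, col=2) -> (row=1, col=1)
Final: (row=1, col=1)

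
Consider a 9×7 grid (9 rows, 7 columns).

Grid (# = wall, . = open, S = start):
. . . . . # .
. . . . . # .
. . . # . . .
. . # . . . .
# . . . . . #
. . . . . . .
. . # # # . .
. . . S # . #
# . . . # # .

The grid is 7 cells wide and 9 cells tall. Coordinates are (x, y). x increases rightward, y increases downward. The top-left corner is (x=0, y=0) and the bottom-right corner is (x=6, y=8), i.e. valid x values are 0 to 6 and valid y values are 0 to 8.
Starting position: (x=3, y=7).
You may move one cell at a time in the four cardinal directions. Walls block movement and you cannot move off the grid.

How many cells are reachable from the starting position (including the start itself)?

BFS flood-fill from (x=3, y=7):
  Distance 0: (x=3, y=7)
  Distance 1: (x=2, y=7), (x=3, y=8)
  Distance 2: (x=1, y=7), (x=2, y=8)
  Distance 3: (x=1, y=6), (x=0, y=7), (x=1, y=8)
  Distance 4: (x=1, y=5), (x=0, y=6)
  Distance 5: (x=1, y=4), (x=0, y=5), (x=2, y=5)
  Distance 6: (x=1, y=3), (x=2, y=4), (x=3, y=5)
  Distance 7: (x=1, y=2), (x=0, y=3), (x=3, y=4), (x=4, y=5)
  Distance 8: (x=1, y=1), (x=0, y=2), (x=2, y=2), (x=3, y=3), (x=4, y=4), (x=5, y=5)
  Distance 9: (x=1, y=0), (x=0, y=1), (x=2, y=1), (x=4, y=3), (x=5, y=4), (x=6, y=5), (x=5, y=6)
  Distance 10: (x=0, y=0), (x=2, y=0), (x=3, y=1), (x=4, y=2), (x=5, y=3), (x=6, y=6), (x=5, y=7)
  Distance 11: (x=3, y=0), (x=4, y=1), (x=5, y=2), (x=6, y=3)
  Distance 12: (x=4, y=0), (x=6, y=2)
  Distance 13: (x=6, y=1)
  Distance 14: (x=6, y=0)
Total reachable: 48 (grid has 49 open cells total)

Answer: Reachable cells: 48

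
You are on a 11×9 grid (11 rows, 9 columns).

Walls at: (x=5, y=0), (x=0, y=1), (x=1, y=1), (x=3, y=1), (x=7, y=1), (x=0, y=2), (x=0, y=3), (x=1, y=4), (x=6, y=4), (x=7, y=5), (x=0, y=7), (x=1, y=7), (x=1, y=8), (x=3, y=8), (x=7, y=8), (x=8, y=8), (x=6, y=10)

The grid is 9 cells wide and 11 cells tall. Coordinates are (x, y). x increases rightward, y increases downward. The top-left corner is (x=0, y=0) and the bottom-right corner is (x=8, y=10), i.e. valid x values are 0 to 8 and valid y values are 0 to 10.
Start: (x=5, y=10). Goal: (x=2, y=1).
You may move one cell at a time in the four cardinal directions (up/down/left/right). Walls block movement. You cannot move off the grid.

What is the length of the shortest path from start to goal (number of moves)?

Answer: Shortest path length: 12

Derivation:
BFS from (x=5, y=10) until reaching (x=2, y=1):
  Distance 0: (x=5, y=10)
  Distance 1: (x=5, y=9), (x=4, y=10)
  Distance 2: (x=5, y=8), (x=4, y=9), (x=6, y=9), (x=3, y=10)
  Distance 3: (x=5, y=7), (x=4, y=8), (x=6, y=8), (x=3, y=9), (x=7, y=9), (x=2, y=10)
  Distance 4: (x=5, y=6), (x=4, y=7), (x=6, y=7), (x=2, y=9), (x=8, y=9), (x=1, y=10), (x=7, y=10)
  Distance 5: (x=5, y=5), (x=4, y=6), (x=6, y=6), (x=3, y=7), (x=7, y=7), (x=2, y=8), (x=1, y=9), (x=0, y=10), (x=8, y=10)
  Distance 6: (x=5, y=4), (x=4, y=5), (x=6, y=5), (x=3, y=6), (x=7, y=6), (x=2, y=7), (x=8, y=7), (x=0, y=9)
  Distance 7: (x=5, y=3), (x=4, y=4), (x=3, y=5), (x=2, y=6), (x=8, y=6), (x=0, y=8)
  Distance 8: (x=5, y=2), (x=4, y=3), (x=6, y=3), (x=3, y=4), (x=2, y=5), (x=8, y=5), (x=1, y=6)
  Distance 9: (x=5, y=1), (x=4, y=2), (x=6, y=2), (x=3, y=3), (x=7, y=3), (x=2, y=4), (x=8, y=4), (x=1, y=5), (x=0, y=6)
  Distance 10: (x=4, y=1), (x=6, y=1), (x=3, y=2), (x=7, y=2), (x=2, y=3), (x=8, y=3), (x=7, y=4), (x=0, y=5)
  Distance 11: (x=4, y=0), (x=6, y=0), (x=2, y=2), (x=8, y=2), (x=1, y=3), (x=0, y=4)
  Distance 12: (x=3, y=0), (x=7, y=0), (x=2, y=1), (x=8, y=1), (x=1, y=2)  <- goal reached here
One shortest path (12 moves): (x=5, y=10) -> (x=4, y=10) -> (x=3, y=10) -> (x=2, y=10) -> (x=2, y=9) -> (x=2, y=8) -> (x=2, y=7) -> (x=2, y=6) -> (x=2, y=5) -> (x=2, y=4) -> (x=2, y=3) -> (x=2, y=2) -> (x=2, y=1)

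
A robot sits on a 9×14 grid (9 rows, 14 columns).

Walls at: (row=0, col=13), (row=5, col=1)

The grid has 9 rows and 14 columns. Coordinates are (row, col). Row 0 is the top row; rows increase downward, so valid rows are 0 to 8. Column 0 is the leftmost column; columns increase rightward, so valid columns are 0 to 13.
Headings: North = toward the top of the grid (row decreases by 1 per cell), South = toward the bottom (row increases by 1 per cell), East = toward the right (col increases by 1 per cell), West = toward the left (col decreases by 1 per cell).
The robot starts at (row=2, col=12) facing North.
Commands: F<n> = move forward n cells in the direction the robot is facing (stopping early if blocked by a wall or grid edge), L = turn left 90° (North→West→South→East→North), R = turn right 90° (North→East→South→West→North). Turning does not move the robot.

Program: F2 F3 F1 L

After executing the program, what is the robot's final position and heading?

Answer: Final position: (row=0, col=12), facing West

Derivation:
Start: (row=2, col=12), facing North
  F2: move forward 2, now at (row=0, col=12)
  F3: move forward 0/3 (blocked), now at (row=0, col=12)
  F1: move forward 0/1 (blocked), now at (row=0, col=12)
  L: turn left, now facing West
Final: (row=0, col=12), facing West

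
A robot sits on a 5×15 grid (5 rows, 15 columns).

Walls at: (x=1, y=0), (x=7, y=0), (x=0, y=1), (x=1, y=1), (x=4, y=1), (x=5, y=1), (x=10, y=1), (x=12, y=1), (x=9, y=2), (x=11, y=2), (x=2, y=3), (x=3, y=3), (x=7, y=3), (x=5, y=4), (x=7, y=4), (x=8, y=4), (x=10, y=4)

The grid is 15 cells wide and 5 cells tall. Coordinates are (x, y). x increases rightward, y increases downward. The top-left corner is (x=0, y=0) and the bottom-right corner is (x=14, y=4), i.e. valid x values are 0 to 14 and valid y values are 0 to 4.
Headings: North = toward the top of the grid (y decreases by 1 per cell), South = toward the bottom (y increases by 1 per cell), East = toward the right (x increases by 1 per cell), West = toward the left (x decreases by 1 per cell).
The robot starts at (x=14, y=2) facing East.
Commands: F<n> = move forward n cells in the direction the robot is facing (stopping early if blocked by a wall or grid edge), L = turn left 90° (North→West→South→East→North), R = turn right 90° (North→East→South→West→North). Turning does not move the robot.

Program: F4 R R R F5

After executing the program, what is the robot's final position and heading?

Start: (x=14, y=2), facing East
  F4: move forward 0/4 (blocked), now at (x=14, y=2)
  R: turn right, now facing South
  R: turn right, now facing West
  R: turn right, now facing North
  F5: move forward 2/5 (blocked), now at (x=14, y=0)
Final: (x=14, y=0), facing North

Answer: Final position: (x=14, y=0), facing North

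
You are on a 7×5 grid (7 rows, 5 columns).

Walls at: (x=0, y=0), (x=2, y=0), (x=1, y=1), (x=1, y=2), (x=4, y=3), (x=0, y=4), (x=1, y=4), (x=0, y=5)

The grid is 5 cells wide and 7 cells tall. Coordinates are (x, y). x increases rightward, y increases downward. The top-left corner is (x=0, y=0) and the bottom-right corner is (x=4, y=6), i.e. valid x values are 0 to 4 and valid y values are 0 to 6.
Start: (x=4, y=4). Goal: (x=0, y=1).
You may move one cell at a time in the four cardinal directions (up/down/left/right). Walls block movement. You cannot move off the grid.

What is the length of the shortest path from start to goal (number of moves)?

Answer: Shortest path length: 7

Derivation:
BFS from (x=4, y=4) until reaching (x=0, y=1):
  Distance 0: (x=4, y=4)
  Distance 1: (x=3, y=4), (x=4, y=5)
  Distance 2: (x=3, y=3), (x=2, y=4), (x=3, y=5), (x=4, y=6)
  Distance 3: (x=3, y=2), (x=2, y=3), (x=2, y=5), (x=3, y=6)
  Distance 4: (x=3, y=1), (x=2, y=2), (x=4, y=2), (x=1, y=3), (x=1, y=5), (x=2, y=6)
  Distance 5: (x=3, y=0), (x=2, y=1), (x=4, y=1), (x=0, y=3), (x=1, y=6)
  Distance 6: (x=4, y=0), (x=0, y=2), (x=0, y=6)
  Distance 7: (x=0, y=1)  <- goal reached here
One shortest path (7 moves): (x=4, y=4) -> (x=3, y=4) -> (x=2, y=4) -> (x=2, y=3) -> (x=1, y=3) -> (x=0, y=3) -> (x=0, y=2) -> (x=0, y=1)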